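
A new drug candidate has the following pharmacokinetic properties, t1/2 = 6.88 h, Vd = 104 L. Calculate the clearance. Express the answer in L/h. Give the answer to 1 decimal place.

10.5 L/h

k = ln2 / t½ = 0.693147 / 6.88 = 0.1007 h⁻¹
CL = k × Vd = 0.1007 × 104 = 10.47 L/h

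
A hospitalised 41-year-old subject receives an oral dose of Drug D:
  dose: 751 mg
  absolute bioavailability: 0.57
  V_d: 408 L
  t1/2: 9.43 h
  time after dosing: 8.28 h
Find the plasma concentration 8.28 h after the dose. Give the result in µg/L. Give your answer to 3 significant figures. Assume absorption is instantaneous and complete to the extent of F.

Amount reaching circulation = F × Dose = 0.57 × 751.0 = 428.1 mg
C₀ = F·Dose / Vd = 428.1 / 408 = 1.049 mg/L
k = ln2 / t½ = 0.693147 / 9.43 = 0.07350 h⁻¹
C = C₀ · e^(−k·t) = 1.049 × e^(−0.07350 × 8.28)
  = 1.049 × 0.5441 = 0.5708 mg/L
Convert: 0.5708 mg/L × 1000 = 570.8 µg/L

571 µg/L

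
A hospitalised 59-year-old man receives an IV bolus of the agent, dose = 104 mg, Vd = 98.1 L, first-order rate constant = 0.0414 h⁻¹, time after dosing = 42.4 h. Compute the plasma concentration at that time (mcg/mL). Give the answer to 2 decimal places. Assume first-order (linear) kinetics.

0.18 mcg/mL

C₀ = Dose / Vd = 104.0 / 98.1 = 1.060 mg/L
C = C₀ · e^(−k·t) = 1.060 × e^(−0.04140 × 42.4)
  = 1.060 × 0.1728 = 0.1832 mg/L
(0.1832 mg/L = 0.1832 mcg/mL)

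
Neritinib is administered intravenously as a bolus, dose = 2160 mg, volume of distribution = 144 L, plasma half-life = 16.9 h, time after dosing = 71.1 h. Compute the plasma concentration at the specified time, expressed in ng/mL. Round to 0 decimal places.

812 ng/mL

C₀ = Dose / Vd = 2160 / 144 = 15.00 mg/L
k = ln2 / t½ = 0.693147 / 16.9 = 0.04101 h⁻¹
C = C₀ · e^(−k·t) = 15.00 × e^(−0.04101 × 71.1)
  = 15.00 × 0.05416 = 0.8124 mg/L
Convert: 0.8124 mg/L × 1000 = 812.4 ng/mL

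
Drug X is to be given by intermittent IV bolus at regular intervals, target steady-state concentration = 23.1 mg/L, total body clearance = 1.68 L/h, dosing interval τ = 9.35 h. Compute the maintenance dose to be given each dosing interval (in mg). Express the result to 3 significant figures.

363 mg

At steady state, Dose/τ = Css × CL.
Dose = Css × CL × τ = 23.1 × 1.680 × 9.35 = 362.9 mg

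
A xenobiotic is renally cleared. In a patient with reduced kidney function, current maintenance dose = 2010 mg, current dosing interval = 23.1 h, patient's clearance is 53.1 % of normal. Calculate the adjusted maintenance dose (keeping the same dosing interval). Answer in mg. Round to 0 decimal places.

1067 mg

To keep the same average steady-state level, dosing rate must scale with clearance.
CL ratio = 53.1 / 100 = 0.5310
New dose (same interval) = 2010 × 0.5310 = 1067 mg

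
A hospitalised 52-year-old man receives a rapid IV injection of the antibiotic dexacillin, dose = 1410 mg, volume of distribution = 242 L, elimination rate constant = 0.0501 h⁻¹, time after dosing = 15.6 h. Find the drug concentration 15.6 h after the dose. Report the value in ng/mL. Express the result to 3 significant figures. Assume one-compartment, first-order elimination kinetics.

2670 ng/mL

C₀ = Dose / Vd = 1410 / 242 = 5.826 mg/L
C = C₀ · e^(−k·t) = 5.826 × e^(−0.05010 × 15.6)
  = 5.826 × 0.4577 = 2.667 mg/L
Convert: 2.667 mg/L × 1000 = 2667 ng/mL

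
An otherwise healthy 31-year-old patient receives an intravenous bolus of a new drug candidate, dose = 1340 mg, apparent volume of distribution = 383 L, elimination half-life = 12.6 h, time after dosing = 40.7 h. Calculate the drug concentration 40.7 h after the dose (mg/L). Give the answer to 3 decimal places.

C₀ = Dose / Vd = 1340 / 383 = 3.499 mg/L
k = ln2 / t½ = 0.693147 / 12.6 = 0.05501 h⁻¹
C = C₀ · e^(−k·t) = 3.499 × e^(−0.05501 × 40.7)
  = 3.499 × 0.1066 = 0.3730 mg/L

0.373 mg/L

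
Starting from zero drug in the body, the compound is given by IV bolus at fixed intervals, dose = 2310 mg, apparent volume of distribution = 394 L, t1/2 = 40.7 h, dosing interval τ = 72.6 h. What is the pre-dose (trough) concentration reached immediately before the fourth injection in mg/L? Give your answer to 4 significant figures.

2.341 mg/L

C₀ per dose = Dose / Vd = 2310 / 394 = 5.863 mg/L
k = ln2 / t½ = 0.693147 / 40.7 = 0.01703 h⁻¹
Fraction remaining after one interval: r = e^(−kτ) = e^(−0.01703 × 72.6) = 0.2904
Before dose 4, 3 doses have been given (aged 1τ, 2τ, 3τ).
C_trough = C₀ × (r + r² + … + r^3) = C₀ × r(1−r^3)/(1−r)
        = 5.863 × 0.2904 × (1 − 0.02449) / (1 − 0.2904) = 2.341 mg/L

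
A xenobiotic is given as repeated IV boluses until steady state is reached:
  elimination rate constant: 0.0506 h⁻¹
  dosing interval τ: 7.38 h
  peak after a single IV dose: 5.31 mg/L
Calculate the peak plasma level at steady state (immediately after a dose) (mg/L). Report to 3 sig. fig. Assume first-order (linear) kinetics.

e^(−kτ) = e^(−0.05060 × 7.38) = 0.6884
Accumulation ratio R = 1 / (1 − e^(−kτ)) = 1 / (1 − 0.6884) = 3.209
Steady-state peak = C₀ × R = 5.31 × 3.209 = 17.04 mg/L

17.0 mg/L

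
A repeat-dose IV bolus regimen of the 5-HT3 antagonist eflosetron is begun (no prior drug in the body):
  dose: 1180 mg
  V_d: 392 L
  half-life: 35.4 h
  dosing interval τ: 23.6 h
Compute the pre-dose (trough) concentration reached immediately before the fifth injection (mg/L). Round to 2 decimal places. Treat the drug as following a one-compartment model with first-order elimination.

4.32 mg/L

C₀ per dose = Dose / Vd = 1180 / 392 = 3.010 mg/L
k = ln2 / t½ = 0.693147 / 35.4 = 0.01958 h⁻¹
Fraction remaining after one interval: r = e^(−kτ) = e^(−0.01958 × 23.6) = 0.6300
Before dose 5, 4 doses have been given (aged 1τ, 2τ, 3τ, 4τ).
C_trough = C₀ × (r + r² + … + r^4) = C₀ × r(1−r^4)/(1−r)
        = 3.010 × 0.6300 × (1 − 0.1575) / (1 − 0.6300) = 4.318 mg/L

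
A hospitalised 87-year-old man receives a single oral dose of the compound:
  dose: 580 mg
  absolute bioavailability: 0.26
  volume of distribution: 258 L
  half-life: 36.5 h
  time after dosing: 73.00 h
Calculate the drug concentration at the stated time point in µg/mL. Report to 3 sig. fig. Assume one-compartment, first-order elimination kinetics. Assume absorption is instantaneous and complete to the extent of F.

0.146 µg/mL

Amount reaching circulation = F × Dose = 0.26 × 580.0 = 150.8 mg
C₀ = F·Dose / Vd = 150.8 / 258 = 0.5845 mg/L
k = ln2 / t½ = 0.693147 / 36.5 = 0.01899 h⁻¹
t / t½ = 73.00 / 36.5 = 2 half-lives
C = C₀ × (1/2)^2 = 0.5845 × 0.2500 = 0.1461 mg/L
(0.1461 mg/L = 0.1461 µg/mL)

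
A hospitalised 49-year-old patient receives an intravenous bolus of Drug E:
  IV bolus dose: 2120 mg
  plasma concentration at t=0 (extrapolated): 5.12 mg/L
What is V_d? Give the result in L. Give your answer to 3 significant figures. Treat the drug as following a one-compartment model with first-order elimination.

414 L

Vd = Dose / C₀ = 2120 / 5.12 = 414.1 L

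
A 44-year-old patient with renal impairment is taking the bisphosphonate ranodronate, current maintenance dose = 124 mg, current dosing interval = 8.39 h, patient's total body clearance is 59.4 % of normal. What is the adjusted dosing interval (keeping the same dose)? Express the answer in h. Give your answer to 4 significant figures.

14.12 h

To keep the same average steady-state level, dosing rate must scale with clearance.
CL ratio = 59.4 / 100 = 0.5940
New interval (same dose) = 8.39 / 0.5940 = 14.12 h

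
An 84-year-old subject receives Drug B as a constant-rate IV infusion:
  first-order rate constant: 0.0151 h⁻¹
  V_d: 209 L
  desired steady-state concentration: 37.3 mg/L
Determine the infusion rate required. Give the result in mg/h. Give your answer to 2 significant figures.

120 mg/h

CL = k × Vd = 0.01510 × 209 = 3.156 L/h
At steady state, infusion rate R₀ = Css × CL = 37.3 × 3.156 = 117.7 mg/h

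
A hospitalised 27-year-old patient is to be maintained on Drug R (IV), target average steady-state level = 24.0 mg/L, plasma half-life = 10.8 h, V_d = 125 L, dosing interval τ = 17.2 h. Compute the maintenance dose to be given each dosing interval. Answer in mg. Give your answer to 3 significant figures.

3310 mg

k = ln2 / t½ = 0.693147 / 10.8 = 0.06418 h⁻¹
CL = k × Vd = 0.06418 × 125 = 8.023 L/h
At steady state, Dose/τ = Css × CL.
Dose = Css × CL × τ = 24.0 × 8.023 × 17.2 = 3312 mg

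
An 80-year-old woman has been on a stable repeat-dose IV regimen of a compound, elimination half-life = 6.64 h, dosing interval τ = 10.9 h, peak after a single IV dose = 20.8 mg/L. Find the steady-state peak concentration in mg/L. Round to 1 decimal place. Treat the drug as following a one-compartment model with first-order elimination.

k = ln2 / t½ = 0.693147 / 6.64 = 0.1044 h⁻¹
e^(−kτ) = e^(−0.1044 × 10.9) = 0.3205
Accumulation ratio R = 1 / (1 − e^(−kτ)) = 1 / (1 − 0.3205) = 1.472
Steady-state peak = C₀ × R = 20.8 × 1.472 = 30.62 mg/L

30.6 mg/L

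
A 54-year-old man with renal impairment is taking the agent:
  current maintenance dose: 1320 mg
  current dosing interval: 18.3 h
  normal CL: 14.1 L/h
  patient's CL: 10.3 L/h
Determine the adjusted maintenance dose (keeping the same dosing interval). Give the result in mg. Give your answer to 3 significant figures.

964 mg

To keep the same average steady-state level, dosing rate must scale with clearance.
CL ratio = 10.3 / 14.1 = 0.7305
New dose (same interval) = 1320 × 0.7305 = 964.3 mg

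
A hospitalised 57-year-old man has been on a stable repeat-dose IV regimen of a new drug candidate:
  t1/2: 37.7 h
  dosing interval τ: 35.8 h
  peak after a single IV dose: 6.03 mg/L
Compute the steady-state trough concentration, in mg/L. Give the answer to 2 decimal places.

6.47 mg/L

k = ln2 / t½ = 0.693147 / 37.7 = 0.01839 h⁻¹
e^(−kτ) = e^(−0.01839 × 35.8) = 0.5177
Accumulation ratio R = 1 / (1 − e^(−kτ)) = 1 / (1 − 0.5177) = 2.073
Steady-state trough = C₀ × R × e^(−kτ) = 6.03 × 2.073 × 0.5177 = 6.471 mg/L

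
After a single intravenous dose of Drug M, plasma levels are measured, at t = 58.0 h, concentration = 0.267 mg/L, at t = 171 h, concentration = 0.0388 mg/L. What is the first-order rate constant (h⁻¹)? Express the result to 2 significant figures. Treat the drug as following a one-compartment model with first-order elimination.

0.017 h⁻¹

k = ln(C₁/C₂) / (t₂ − t₁) = ln(0.267/0.0388) / (171 − 58.0)
  = 1.929 / 113.0 = 0.01707 h⁻¹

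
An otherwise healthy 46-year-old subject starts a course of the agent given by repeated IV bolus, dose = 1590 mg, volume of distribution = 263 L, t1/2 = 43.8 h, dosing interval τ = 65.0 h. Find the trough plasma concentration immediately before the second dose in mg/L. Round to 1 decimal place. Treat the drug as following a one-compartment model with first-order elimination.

2.2 mg/L

C₀ per dose = Dose / Vd = 1590 / 263 = 6.046 mg/L
k = ln2 / t½ = 0.693147 / 43.8 = 0.01583 h⁻¹
Fraction remaining after one interval: r = e^(−kτ) = e^(−0.01583 × 65.0) = 0.3574
Before dose 2, 1 dose has been given (aged 1τ).
C_trough = C₀ × r = 6.046 × 0.3574 = 2.161 mg/L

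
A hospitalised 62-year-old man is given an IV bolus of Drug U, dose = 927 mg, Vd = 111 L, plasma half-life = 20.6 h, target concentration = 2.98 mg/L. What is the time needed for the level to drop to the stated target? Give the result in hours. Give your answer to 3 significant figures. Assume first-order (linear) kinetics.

C₀ = Dose / Vd = 927.0 / 111 = 8.351 mg/L
k = ln2 / t½ = 0.693147 / 20.6 = 0.03365 h⁻¹
t = ln(C₀ / C) / k = ln(8.351 / 2.98) / 0.03365
  = ln(2.802) / 0.03365 = 1.030 / 0.03365 = 30.61 h

30.6 h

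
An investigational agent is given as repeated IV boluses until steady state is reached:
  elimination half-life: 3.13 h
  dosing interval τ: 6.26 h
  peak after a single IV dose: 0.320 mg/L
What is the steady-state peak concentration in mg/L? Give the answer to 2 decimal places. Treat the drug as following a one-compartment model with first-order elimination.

k = ln2 / t½ = 0.693147 / 3.13 = 0.2215 h⁻¹
e^(−kτ) = e^(−0.2215 × 6.26) = 0.2499
Accumulation ratio R = 1 / (1 − e^(−kτ)) = 1 / (1 − 0.2499) = 1.333
Steady-state peak = C₀ × R = 0.320 × 1.333 = 0.4266 mg/L

0.43 mg/L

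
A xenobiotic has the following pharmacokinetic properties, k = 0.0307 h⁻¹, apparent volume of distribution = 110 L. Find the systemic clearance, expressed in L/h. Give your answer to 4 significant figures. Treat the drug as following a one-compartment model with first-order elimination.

3.377 L/h

CL = k × Vd = 0.0307 × 110 = 3.377 L/h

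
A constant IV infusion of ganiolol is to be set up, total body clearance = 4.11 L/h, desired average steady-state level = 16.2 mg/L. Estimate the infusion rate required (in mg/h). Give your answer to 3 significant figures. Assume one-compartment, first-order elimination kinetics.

At steady state, infusion rate R₀ = Css × CL = 16.2 × 4.110 = 66.58 mg/h

66.6 mg/h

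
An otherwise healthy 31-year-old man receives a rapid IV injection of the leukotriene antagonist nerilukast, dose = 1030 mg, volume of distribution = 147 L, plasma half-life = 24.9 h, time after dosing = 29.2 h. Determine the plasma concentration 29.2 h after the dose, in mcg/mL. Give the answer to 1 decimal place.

C₀ = Dose / Vd = 1030 / 147 = 7.007 mg/L
k = ln2 / t½ = 0.693147 / 24.9 = 0.02784 h⁻¹
C = C₀ · e^(−k·t) = 7.007 × e^(−0.02784 × 29.2)
  = 7.007 × 0.4436 = 3.108 mg/L
(3.108 mg/L = 3.108 mcg/mL)

3.1 mcg/mL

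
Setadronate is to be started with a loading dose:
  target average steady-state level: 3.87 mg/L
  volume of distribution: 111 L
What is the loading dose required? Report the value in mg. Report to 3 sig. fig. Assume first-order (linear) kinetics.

LD = Css × Vd = 3.87 × 111 = 429.6 mg

430 mg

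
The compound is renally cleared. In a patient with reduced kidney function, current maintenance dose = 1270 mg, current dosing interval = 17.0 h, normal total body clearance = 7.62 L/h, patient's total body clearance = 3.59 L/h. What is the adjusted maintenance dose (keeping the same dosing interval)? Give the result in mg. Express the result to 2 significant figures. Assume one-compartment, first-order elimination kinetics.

600 mg

To keep the same average steady-state level, dosing rate must scale with clearance.
CL ratio = 3.59 / 7.62 = 0.4711
New dose (same interval) = 1270 × 0.4711 = 598.3 mg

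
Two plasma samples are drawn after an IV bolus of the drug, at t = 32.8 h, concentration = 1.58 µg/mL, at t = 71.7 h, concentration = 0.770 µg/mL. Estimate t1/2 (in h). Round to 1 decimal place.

k = ln(C₁/C₂) / (t₂ − t₁) = ln(1.58/0.770) / (71.7 − 32.8)
  = 0.7188 / 38.90 = 0.01848 h⁻¹
t½ = ln2 / k = 0.693147 / 0.01848 = 37.51 h

37.5 h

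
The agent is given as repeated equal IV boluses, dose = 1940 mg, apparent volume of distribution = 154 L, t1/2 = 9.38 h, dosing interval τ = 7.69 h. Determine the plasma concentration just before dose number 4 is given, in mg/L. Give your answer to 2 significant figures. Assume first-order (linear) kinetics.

C₀ per dose = Dose / Vd = 1940 / 154 = 12.60 mg/L
k = ln2 / t½ = 0.693147 / 9.38 = 0.07390 h⁻¹
Fraction remaining after one interval: r = e^(−kτ) = e^(−0.07390 × 7.69) = 0.5665
Before dose 4, 3 doses have been given (aged 1τ, 2τ, 3τ).
C_trough = C₀ × (r + r² + … + r^3) = C₀ × r(1−r^3)/(1−r)
        = 12.60 × 0.5665 × (1 − 0.1818) / (1 − 0.5665) = 13.47 mg/L

13 mg/L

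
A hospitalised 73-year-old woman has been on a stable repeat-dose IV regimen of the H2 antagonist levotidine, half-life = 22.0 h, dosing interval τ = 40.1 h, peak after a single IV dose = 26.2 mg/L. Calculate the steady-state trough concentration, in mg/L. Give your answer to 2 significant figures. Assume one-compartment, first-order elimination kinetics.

k = ln2 / t½ = 0.693147 / 22.0 = 0.03151 h⁻¹
e^(−kτ) = e^(−0.03151 × 40.1) = 0.2826
Accumulation ratio R = 1 / (1 − e^(−kτ)) = 1 / (1 − 0.2826) = 1.394
Steady-state trough = C₀ × R × e^(−kτ) = 26.2 × 1.394 × 0.2826 = 10.32 mg/L

10 mg/L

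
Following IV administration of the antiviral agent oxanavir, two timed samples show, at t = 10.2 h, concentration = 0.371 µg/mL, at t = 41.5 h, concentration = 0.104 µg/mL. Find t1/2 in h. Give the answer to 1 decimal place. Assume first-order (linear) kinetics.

17.1 h

k = ln(C₁/C₂) / (t₂ − t₁) = ln(0.371/0.104) / (41.5 − 10.2)
  = 1.272 / 31.30 = 0.04064 h⁻¹
t½ = ln2 / k = 0.693147 / 0.04064 = 17.06 h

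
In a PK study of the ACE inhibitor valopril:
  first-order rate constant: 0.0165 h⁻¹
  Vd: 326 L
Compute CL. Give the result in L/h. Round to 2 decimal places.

CL = k × Vd = 0.0165 × 326 = 5.379 L/h

5.38 L/h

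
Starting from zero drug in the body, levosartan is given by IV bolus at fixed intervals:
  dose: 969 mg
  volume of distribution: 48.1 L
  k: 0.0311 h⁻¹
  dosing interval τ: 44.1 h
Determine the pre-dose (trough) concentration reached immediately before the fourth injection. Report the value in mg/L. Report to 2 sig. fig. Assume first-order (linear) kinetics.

C₀ per dose = Dose / Vd = 969 / 48.1 = 20.15 mg/L
Fraction remaining after one interval: r = e^(−kτ) = e^(−0.03110 × 44.1) = 0.2537
Before dose 4, 3 doses have been given (aged 1τ, 2τ, 3τ).
C_trough = C₀ × (r + r² + … + r^3) = C₀ × r(1−r^3)/(1−r)
        = 20.15 × 0.2537 × (1 − 0.01633) / (1 − 0.2537) = 6.738 mg/L

6.7 mg/L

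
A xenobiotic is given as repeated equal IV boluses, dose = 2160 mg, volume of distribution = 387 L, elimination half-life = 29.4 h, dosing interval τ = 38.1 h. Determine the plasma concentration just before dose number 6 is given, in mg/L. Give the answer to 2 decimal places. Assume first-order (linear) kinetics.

3.79 mg/L

C₀ per dose = Dose / Vd = 2160 / 387 = 5.581 mg/L
k = ln2 / t½ = 0.693147 / 29.4 = 0.02358 h⁻¹
Fraction remaining after one interval: r = e^(−kτ) = e^(−0.02358 × 38.1) = 0.4072
Before dose 6, 5 doses have been given (aged 1τ, 2τ, 3τ, 4τ, 5τ).
C_trough = C₀ × (r + r² + … + r^5) = C₀ × r(1−r^5)/(1−r)
        = 5.581 × 0.4072 × (1 − 0.01120) / (1 − 0.4072) = 3.791 mg/L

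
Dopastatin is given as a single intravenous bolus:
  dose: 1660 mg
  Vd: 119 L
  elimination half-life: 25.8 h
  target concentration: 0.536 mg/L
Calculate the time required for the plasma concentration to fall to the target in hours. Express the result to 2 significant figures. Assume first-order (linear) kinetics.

120 h

C₀ = Dose / Vd = 1660 / 119 = 13.95 mg/L
k = ln2 / t½ = 0.693147 / 25.8 = 0.02687 h⁻¹
t = ln(C₀ / C) / k = ln(13.95 / 0.536) / 0.02687
  = ln(26.03) / 0.02687 = 3.259 / 0.02687 = 121.3 h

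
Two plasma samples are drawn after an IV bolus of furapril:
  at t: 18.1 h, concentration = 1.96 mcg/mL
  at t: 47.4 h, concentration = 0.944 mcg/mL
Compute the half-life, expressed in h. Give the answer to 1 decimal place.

27.8 h

k = ln(C₁/C₂) / (t₂ − t₁) = ln(1.96/0.944) / (47.4 − 18.1)
  = 0.7306 / 29.30 = 0.02494 h⁻¹
t½ = ln2 / k = 0.693147 / 0.02494 = 27.79 h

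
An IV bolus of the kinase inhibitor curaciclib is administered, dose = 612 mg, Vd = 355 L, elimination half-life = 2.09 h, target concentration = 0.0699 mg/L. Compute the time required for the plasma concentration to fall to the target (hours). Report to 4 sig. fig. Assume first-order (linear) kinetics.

C₀ = Dose / Vd = 612.0 / 355 = 1.724 mg/L
k = ln2 / t½ = 0.693147 / 2.09 = 0.3316 h⁻¹
t = ln(C₀ / C) / k = ln(1.724 / 0.0699) / 0.3316
  = ln(24.66) / 0.3316 = 3.205 / 0.3316 = 9.665 h

9.665 h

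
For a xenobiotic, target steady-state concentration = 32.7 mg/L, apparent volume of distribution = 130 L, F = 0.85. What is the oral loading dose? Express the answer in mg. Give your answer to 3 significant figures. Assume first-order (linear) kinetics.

LD = Css × Vd / F = 32.7 × 130 / 0.85 = 5001 mg

5000 mg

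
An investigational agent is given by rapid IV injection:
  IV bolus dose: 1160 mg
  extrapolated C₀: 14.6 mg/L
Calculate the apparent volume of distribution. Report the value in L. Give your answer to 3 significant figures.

Vd = Dose / C₀ = 1160 / 14.6 = 79.45 L

79.5 L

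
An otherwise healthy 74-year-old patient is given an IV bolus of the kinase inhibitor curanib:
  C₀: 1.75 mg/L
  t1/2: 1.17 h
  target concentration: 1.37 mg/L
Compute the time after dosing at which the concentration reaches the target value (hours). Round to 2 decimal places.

k = ln2 / t½ = 0.693147 / 1.17 = 0.5924 h⁻¹
t = ln(C₀ / C) / k = ln(1.750 / 1.37) / 0.5924
  = ln(1.277) / 0.5924 = 0.2445 / 0.5924 = 0.4127 h

0.41 h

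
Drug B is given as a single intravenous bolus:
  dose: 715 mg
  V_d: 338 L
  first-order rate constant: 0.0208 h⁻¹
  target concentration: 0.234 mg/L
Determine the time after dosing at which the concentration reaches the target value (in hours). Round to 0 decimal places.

106 h

C₀ = Dose / Vd = 715.0 / 338 = 2.115 mg/L
t = ln(C₀ / C) / k = ln(2.115 / 0.234) / 0.02080
  = ln(9.038) / 0.02080 = 2.201 / 0.02080 = 105.8 h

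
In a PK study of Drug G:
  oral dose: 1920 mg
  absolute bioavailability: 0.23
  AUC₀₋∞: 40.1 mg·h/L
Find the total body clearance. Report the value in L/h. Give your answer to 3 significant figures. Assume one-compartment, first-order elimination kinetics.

11.0 L/h

CL = F·Dose / AUC = 0.23 × 1920 / 40.1 = 11.01 L/h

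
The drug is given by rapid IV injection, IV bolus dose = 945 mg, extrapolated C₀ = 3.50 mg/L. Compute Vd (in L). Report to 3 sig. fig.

270 L

Vd = Dose / C₀ = 945.0 / 3.50 = 270.0 L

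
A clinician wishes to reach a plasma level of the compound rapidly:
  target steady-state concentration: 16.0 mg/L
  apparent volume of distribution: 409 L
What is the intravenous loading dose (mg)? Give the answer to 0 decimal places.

LD = Css × Vd = 16.0 × 409 = 6544 mg

6544 mg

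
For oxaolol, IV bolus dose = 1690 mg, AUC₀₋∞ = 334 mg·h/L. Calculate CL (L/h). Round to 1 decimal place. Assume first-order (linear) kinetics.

5.1 L/h

CL = Dose / AUC = 1690 / 334 = 5.060 L/h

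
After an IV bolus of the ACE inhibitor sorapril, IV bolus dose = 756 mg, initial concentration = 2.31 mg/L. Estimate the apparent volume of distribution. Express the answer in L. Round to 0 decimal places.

327 L

Vd = Dose / C₀ = 756.0 / 2.31 = 327.3 L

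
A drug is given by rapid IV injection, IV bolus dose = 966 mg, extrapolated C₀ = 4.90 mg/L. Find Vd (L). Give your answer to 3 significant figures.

Vd = Dose / C₀ = 966.0 / 4.90 = 197.1 L

197 L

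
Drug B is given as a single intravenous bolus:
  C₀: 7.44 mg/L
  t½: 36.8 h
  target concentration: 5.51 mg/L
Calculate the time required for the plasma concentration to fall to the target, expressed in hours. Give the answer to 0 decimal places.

k = ln2 / t½ = 0.693147 / 36.8 = 0.01884 h⁻¹
t = ln(C₀ / C) / k = ln(7.440 / 5.51) / 0.01884
  = ln(1.350) / 0.01884 = 0.3001 / 0.01884 = 15.93 h

16 h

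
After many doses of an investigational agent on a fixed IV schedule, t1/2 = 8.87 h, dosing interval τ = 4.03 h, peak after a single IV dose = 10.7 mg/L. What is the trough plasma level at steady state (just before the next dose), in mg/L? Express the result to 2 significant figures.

29 mg/L

k = ln2 / t½ = 0.693147 / 8.87 = 0.07815 h⁻¹
e^(−kτ) = e^(−0.07815 × 4.03) = 0.7298
Accumulation ratio R = 1 / (1 − e^(−kτ)) = 1 / (1 − 0.7298) = 3.701
Steady-state trough = C₀ × R × e^(−kτ) = 10.7 × 3.701 × 0.7298 = 28.90 mg/L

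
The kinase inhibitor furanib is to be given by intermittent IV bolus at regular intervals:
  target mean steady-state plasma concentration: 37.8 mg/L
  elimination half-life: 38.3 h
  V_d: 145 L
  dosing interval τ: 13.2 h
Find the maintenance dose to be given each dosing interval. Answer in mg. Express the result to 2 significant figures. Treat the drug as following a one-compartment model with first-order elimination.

k = ln2 / t½ = 0.693147 / 38.3 = 0.01810 h⁻¹
CL = k × Vd = 0.01810 × 145 = 2.625 L/h
At steady state, Dose/τ = Css × CL.
Dose = Css × CL × τ = 37.8 × 2.625 × 13.2 = 1310 mg

1300 mg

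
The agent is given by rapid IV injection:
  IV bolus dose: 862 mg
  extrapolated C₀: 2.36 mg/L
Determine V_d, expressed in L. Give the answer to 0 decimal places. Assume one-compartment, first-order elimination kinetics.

365 L

Vd = Dose / C₀ = 862.0 / 2.36 = 365.3 L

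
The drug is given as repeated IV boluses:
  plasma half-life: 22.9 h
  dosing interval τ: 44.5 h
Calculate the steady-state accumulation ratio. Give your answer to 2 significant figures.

k = ln2 / t½ = 0.693147 / 22.9 = 0.03027 h⁻¹
e^(−kτ) = e^(−0.03027 × 44.5) = 0.2600
Accumulation ratio R = 1 / (1 − e^(−kτ)) = 1 / (1 − 0.2600) = 1.351

1.4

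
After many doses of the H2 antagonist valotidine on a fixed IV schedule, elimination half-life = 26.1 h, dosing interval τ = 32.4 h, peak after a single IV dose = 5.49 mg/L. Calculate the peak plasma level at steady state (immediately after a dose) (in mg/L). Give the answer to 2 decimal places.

k = ln2 / t½ = 0.693147 / 26.1 = 0.02656 h⁻¹
e^(−kτ) = e^(−0.02656 × 32.4) = 0.4229
Accumulation ratio R = 1 / (1 − e^(−kτ)) = 1 / (1 − 0.4229) = 1.733
Steady-state peak = C₀ × R = 5.49 × 1.733 = 9.514 mg/L

9.51 mg/L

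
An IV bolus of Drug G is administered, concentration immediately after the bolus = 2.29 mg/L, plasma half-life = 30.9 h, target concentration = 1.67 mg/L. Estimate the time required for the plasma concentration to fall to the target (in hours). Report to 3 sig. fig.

14.1 h

k = ln2 / t½ = 0.693147 / 30.9 = 0.02243 h⁻¹
t = ln(C₀ / C) / k = ln(2.290 / 1.67) / 0.02243
  = ln(1.371) / 0.02243 = 0.3155 / 0.02243 = 14.07 h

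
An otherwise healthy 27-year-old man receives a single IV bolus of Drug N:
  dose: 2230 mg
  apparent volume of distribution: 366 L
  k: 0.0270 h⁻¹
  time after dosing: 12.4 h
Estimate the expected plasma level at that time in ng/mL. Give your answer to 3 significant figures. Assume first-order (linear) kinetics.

4360 ng/mL

C₀ = Dose / Vd = 2230 / 366 = 6.093 mg/L
C = C₀ · e^(−k·t) = 6.093 × e^(−0.02700 × 12.4)
  = 6.093 × 0.7155 = 4.360 mg/L
Convert: 4.360 mg/L × 1000 = 4360 ng/mL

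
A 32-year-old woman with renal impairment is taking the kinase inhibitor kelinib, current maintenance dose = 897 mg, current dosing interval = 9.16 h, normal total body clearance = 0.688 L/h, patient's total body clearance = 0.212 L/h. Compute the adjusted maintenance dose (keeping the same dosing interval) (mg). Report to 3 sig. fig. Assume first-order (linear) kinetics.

276 mg

To keep the same average steady-state level, dosing rate must scale with clearance.
CL ratio = 0.212 / 0.688 = 0.3081
New dose (same interval) = 897 × 0.3081 = 276.4 mg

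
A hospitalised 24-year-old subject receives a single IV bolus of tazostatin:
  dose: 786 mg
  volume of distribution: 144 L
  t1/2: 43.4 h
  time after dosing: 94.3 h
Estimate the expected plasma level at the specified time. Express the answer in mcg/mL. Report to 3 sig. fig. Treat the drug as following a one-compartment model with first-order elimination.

C₀ = Dose / Vd = 786.0 / 144 = 5.458 mg/L
k = ln2 / t½ = 0.693147 / 43.4 = 0.01597 h⁻¹
C = C₀ · e^(−k·t) = 5.458 × e^(−0.01597 × 94.3)
  = 5.458 × 0.2218 = 1.211 mg/L
(1.211 mg/L = 1.211 mcg/mL)

1.21 mcg/mL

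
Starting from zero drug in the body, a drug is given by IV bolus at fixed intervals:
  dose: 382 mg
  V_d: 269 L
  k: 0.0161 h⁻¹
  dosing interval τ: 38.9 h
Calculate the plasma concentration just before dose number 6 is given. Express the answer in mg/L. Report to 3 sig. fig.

C₀ per dose = Dose / Vd = 382 / 269 = 1.420 mg/L
Fraction remaining after one interval: r = e^(−kτ) = e^(−0.01610 × 38.9) = 0.5346
Before dose 6, 5 doses have been given (aged 1τ, 2τ, 3τ, 4τ, 5τ).
C_trough = C₀ × (r + r² + … + r^5) = C₀ × r(1−r^5)/(1−r)
        = 1.420 × 0.5346 × (1 − 0.04367) / (1 − 0.5346) = 1.560 mg/L

1.56 mg/L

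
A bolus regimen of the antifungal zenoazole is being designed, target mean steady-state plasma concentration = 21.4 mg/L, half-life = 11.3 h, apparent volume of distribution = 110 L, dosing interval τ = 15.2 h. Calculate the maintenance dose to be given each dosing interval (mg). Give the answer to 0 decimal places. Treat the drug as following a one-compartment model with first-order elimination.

2195 mg

k = ln2 / t½ = 0.693147 / 11.3 = 0.06134 h⁻¹
CL = k × Vd = 0.06134 × 110 = 6.747 L/h
At steady state, Dose/τ = Css × CL.
Dose = Css × CL × τ = 21.4 × 6.747 × 15.2 = 2195 mg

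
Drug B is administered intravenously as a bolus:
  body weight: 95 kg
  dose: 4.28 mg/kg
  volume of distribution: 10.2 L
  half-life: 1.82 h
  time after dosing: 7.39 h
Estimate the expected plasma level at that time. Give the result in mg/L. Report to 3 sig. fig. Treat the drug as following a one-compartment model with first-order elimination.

2.39 mg/L

Total dose = 4.28 × 95 = 406.6 mg
C₀ = Dose / Vd = 406.6 / 10.2 = 39.86 mg/L
k = ln2 / t½ = 0.693147 / 1.82 = 0.3809 h⁻¹
C = C₀ · e^(−k·t) = 39.86 × e^(−0.3809 × 7.39)
  = 39.86 × 0.05991 = 2.388 mg/L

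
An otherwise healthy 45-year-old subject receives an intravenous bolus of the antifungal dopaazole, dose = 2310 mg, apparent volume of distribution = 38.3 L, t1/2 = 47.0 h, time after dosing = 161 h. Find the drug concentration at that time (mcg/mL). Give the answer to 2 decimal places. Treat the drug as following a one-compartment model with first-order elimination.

C₀ = Dose / Vd = 2310 / 38.3 = 60.31 mg/L
k = ln2 / t½ = 0.693147 / 47.0 = 0.01475 h⁻¹
C = C₀ · e^(−k·t) = 60.31 × e^(−0.01475 × 161)
  = 60.31 × 0.09304 = 5.611 mg/L
(5.611 mg/L = 5.611 mcg/mL)

5.61 mcg/mL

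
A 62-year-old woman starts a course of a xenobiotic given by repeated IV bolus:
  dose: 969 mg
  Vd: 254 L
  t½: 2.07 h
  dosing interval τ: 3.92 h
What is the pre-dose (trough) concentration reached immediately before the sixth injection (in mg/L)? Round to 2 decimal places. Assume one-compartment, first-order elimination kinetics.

C₀ per dose = Dose / Vd = 969 / 254 = 3.815 mg/L
k = ln2 / t½ = 0.693147 / 2.07 = 0.3349 h⁻¹
Fraction remaining after one interval: r = e^(−kτ) = e^(−0.3349 × 3.92) = 0.2691
Before dose 6, 5 doses have been given (aged 1τ, 2τ, 3τ, 4τ, 5τ).
C_trough = C₀ × (r + r² + … + r^5) = C₀ × r(1−r^5)/(1−r)
        = 3.815 × 0.2691 × (1 − 0.001411) / (1 − 0.2691) = 1.403 mg/L

1.40 mg/L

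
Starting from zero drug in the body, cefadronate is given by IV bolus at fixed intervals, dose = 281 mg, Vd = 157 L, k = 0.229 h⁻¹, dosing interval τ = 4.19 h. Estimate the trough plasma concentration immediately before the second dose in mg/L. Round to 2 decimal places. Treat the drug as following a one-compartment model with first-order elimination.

0.69 mg/L

C₀ per dose = Dose / Vd = 281 / 157 = 1.790 mg/L
Fraction remaining after one interval: r = e^(−kτ) = e^(−0.2290 × 4.19) = 0.3831
Before dose 2, 1 dose has been given (aged 1τ).
C_trough = C₀ × r = 1.790 × 0.3831 = 0.6857 mg/L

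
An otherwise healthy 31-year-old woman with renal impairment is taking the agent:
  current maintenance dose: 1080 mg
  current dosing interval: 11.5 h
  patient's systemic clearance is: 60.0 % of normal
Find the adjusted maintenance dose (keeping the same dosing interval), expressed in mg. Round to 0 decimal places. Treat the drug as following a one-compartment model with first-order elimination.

To keep the same average steady-state level, dosing rate must scale with clearance.
CL ratio = 60.0 / 100 = 0.6000
New dose (same interval) = 1080 × 0.6000 = 648.0 mg

648 mg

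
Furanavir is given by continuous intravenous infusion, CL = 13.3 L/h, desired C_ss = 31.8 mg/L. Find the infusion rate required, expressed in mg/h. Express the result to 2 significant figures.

At steady state, infusion rate R₀ = Css × CL = 31.8 × 13.30 = 422.9 mg/h

420 mg/h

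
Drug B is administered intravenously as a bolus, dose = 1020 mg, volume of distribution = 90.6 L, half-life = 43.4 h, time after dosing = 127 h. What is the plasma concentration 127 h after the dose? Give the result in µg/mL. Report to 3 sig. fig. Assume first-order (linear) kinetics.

C₀ = Dose / Vd = 1020 / 90.6 = 11.26 mg/L
k = ln2 / t½ = 0.693147 / 43.4 = 0.01597 h⁻¹
C = C₀ · e^(−k·t) = 11.26 × e^(−0.01597 × 127)
  = 11.26 × 0.1316 = 1.482 mg/L
(1.482 mg/L = 1.482 µg/mL)

1.48 µg/mL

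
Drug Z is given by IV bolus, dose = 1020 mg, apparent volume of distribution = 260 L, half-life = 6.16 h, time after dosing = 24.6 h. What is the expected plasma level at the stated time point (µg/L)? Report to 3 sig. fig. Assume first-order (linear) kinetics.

246 µg/L

C₀ = Dose / Vd = 1020 / 260 = 3.923 mg/L
k = ln2 / t½ = 0.693147 / 6.16 = 0.1125 h⁻¹
C = C₀ · e^(−k·t) = 3.923 × e^(−0.1125 × 24.6)
  = 3.923 × 0.06282 = 0.2464 mg/L
Convert: 0.2464 mg/L × 1000 = 246.4 µg/L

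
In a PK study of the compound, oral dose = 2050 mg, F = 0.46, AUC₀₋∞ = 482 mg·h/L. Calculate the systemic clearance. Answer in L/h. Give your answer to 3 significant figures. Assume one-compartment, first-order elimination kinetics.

1.96 L/h

CL = F·Dose / AUC = 0.46 × 2050 / 482 = 1.956 L/h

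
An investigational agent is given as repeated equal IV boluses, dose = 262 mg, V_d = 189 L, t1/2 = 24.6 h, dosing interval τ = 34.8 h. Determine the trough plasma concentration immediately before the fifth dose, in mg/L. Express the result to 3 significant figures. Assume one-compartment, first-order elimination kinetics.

C₀ per dose = Dose / Vd = 262 / 189 = 1.386 mg/L
k = ln2 / t½ = 0.693147 / 24.6 = 0.02818 h⁻¹
Fraction remaining after one interval: r = e^(−kτ) = e^(−0.02818 × 34.8) = 0.3751
Before dose 5, 4 doses have been given (aged 1τ, 2τ, 3τ, 4τ).
C_trough = C₀ × (r + r² + … + r^4) = C₀ × r(1−r^4)/(1−r)
        = 1.386 × 0.3751 × (1 − 0.01980) / (1 − 0.3751) = 0.8155 mg/L

0.816 mg/L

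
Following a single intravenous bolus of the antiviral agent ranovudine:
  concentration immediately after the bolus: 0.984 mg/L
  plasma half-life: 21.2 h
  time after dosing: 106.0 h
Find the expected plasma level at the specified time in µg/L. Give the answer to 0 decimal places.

31 µg/L

k = ln2 / t½ = 0.693147 / 21.2 = 0.03270 h⁻¹
t / t½ = 106.0 / 21.2 = 5 half-lives
C = C₀ × (1/2)^5 = 0.9840 × 0.03125 = 0.03075 mg/L
Convert: 0.03075 mg/L × 1000 = 30.75 µg/L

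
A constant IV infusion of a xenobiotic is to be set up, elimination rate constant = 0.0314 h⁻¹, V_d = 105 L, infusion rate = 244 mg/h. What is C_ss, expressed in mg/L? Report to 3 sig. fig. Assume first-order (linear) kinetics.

74.0 mg/L

CL = k × Vd = 0.03140 × 105 = 3.297 L/h
At steady state Css = R₀ / CL = 244 / 3.297 = 74.01 mg/L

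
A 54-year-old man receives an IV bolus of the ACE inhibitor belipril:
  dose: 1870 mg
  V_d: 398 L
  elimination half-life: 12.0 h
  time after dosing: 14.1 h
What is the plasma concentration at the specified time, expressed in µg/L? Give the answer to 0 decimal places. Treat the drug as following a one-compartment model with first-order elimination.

C₀ = Dose / Vd = 1870 / 398 = 4.698 mg/L
k = ln2 / t½ = 0.693147 / 12.0 = 0.05776 h⁻¹
C = C₀ · e^(−k·t) = 4.698 × e^(−0.05776 × 14.1)
  = 4.698 × 0.4429 = 2.081 mg/L
Convert: 2.081 mg/L × 1000 = 2081 µg/L

2081 µg/L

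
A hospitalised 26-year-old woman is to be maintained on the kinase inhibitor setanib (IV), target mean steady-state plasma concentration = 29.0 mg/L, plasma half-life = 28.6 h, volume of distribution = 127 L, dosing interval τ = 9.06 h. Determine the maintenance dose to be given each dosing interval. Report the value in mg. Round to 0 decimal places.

k = ln2 / t½ = 0.693147 / 28.6 = 0.02424 h⁻¹
CL = k × Vd = 0.02424 × 127 = 3.078 L/h
At steady state, Dose/τ = Css × CL.
Dose = Css × CL × τ = 29.0 × 3.078 × 9.06 = 808.7 mg

809 mg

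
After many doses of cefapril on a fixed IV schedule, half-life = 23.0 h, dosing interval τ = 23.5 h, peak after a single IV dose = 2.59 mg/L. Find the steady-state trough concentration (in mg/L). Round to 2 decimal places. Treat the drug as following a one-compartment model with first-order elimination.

2.51 mg/L

k = ln2 / t½ = 0.693147 / 23.0 = 0.03014 h⁻¹
e^(−kτ) = e^(−0.03014 × 23.5) = 0.4925
Accumulation ratio R = 1 / (1 − e^(−kτ)) = 1 / (1 − 0.4925) = 1.970
Steady-state trough = C₀ × R × e^(−kτ) = 2.59 × 1.970 × 0.4925 = 2.513 mg/L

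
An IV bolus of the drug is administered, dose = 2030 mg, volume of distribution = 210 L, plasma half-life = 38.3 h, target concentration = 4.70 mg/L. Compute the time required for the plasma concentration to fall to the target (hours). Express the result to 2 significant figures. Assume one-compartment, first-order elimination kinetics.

C₀ = Dose / Vd = 2030 / 210 = 9.667 mg/L
k = ln2 / t½ = 0.693147 / 38.3 = 0.01810 h⁻¹
t = ln(C₀ / C) / k = ln(9.667 / 4.70) / 0.01810
  = ln(2.057) / 0.01810 = 0.7212 / 0.01810 = 39.85 h

40 h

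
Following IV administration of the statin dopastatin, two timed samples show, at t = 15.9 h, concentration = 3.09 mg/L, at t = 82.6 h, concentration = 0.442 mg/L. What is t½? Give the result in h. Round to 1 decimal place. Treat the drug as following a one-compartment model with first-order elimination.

23.8 h

k = ln(C₁/C₂) / (t₂ − t₁) = ln(3.09/0.442) / (82.6 − 15.9)
  = 1.945 / 66.70 = 0.02916 h⁻¹
t½ = ln2 / k = 0.693147 / 0.02916 = 23.77 h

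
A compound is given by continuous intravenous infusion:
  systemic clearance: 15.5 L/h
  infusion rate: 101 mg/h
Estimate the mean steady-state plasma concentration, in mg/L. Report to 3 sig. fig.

6.52 mg/L

At steady state Css = R₀ / CL = 101 / 15.50 = 6.516 mg/L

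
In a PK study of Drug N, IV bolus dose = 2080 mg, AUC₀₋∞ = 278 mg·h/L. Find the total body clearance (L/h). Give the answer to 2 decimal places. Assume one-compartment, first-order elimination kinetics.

CL = Dose / AUC = 2080 / 278 = 7.482 L/h

7.48 L/h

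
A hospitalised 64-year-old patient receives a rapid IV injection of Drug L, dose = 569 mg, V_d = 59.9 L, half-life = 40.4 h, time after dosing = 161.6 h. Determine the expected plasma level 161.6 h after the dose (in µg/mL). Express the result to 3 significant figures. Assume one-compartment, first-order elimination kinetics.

0.594 µg/mL

C₀ = Dose / Vd = 569.0 / 59.9 = 9.499 mg/L
k = ln2 / t½ = 0.693147 / 40.4 = 0.01716 h⁻¹
t / t½ = 161.6 / 40.4 = 4 half-lives
C = C₀ × (1/2)^4 = 9.499 × 0.06250 = 0.5937 mg/L
(0.5937 mg/L = 0.5937 µg/mL)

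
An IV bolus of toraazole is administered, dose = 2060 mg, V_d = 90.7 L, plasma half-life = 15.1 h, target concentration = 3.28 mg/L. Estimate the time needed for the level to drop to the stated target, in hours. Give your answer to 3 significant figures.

42.2 h

C₀ = Dose / Vd = 2060 / 90.7 = 22.71 mg/L
k = ln2 / t½ = 0.693147 / 15.1 = 0.04590 h⁻¹
t = ln(C₀ / C) / k = ln(22.71 / 3.28) / 0.04590
  = ln(6.924) / 0.04590 = 1.935 / 0.04590 = 42.16 h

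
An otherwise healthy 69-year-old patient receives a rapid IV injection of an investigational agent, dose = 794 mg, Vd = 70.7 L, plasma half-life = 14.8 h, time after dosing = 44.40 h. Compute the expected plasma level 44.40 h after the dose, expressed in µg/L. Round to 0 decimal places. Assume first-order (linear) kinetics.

C₀ = Dose / Vd = 794.0 / 70.7 = 11.23 mg/L
k = ln2 / t½ = 0.693147 / 14.8 = 0.04683 h⁻¹
t / t½ = 44.40 / 14.8 = 3 half-lives
C = C₀ × (1/2)^3 = 11.23 × 0.1250 = 1.404 mg/L
Convert: 1.404 mg/L × 1000 = 1404 µg/L

1404 µg/L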